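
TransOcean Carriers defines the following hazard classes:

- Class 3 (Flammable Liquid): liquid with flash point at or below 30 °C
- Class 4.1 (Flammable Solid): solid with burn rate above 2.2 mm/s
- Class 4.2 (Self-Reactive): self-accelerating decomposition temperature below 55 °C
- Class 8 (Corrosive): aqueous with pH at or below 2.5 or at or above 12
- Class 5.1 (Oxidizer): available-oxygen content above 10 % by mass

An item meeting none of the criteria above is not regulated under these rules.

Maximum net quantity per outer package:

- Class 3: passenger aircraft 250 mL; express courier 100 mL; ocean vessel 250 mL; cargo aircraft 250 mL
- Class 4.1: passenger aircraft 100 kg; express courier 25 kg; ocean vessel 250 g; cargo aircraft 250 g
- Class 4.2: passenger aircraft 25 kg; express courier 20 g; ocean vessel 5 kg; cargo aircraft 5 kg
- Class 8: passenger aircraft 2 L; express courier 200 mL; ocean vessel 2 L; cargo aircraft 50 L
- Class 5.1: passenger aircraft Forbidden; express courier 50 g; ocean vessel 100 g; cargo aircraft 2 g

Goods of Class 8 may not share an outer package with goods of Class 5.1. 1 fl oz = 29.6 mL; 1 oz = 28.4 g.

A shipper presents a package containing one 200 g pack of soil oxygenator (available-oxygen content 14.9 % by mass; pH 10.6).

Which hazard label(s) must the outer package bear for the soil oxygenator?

Soil oxygenator: available-oxygen content 14.9 % by mass > 10 % by mass → Class 5.1 (Oxidizer).
Only the Class 5.1 label is required.

Class 5.1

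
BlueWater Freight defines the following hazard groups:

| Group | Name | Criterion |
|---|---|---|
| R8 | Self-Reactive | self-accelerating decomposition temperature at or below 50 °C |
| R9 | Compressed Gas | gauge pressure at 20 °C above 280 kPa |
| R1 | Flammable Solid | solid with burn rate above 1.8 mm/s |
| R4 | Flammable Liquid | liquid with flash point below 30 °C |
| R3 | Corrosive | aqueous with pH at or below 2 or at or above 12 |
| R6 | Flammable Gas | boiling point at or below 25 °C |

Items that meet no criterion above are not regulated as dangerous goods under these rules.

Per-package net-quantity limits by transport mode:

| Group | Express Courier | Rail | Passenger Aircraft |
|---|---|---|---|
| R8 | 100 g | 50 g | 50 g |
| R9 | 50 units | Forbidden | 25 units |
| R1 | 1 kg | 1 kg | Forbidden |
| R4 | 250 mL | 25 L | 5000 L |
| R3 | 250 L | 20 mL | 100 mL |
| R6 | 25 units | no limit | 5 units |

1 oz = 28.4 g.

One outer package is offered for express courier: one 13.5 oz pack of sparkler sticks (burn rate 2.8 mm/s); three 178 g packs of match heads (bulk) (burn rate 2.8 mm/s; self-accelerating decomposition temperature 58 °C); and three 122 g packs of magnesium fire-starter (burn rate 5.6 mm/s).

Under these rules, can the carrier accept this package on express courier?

Burn rate 2.8 mm/s meets the Group R1 criterion (Flammable Solid), so the sparkler sticks are Group R1.
Match heads (bulk): burn rate 2.8 mm/s > 1.8 mm/s → Group R1 (Flammable Solid).
Burn rate 5.6 mm/s meets the Group R1 criterion (Flammable Solid), so the magnesium fire-starter is Group R1.
Group R1 net quantity: (one 13.5 oz pack = 383.4 g) + (three 178 g packs = 534 g) + (three 122 g packs = 366 g) = 1283.4 g.
That exceeds the Group R1 express courier limit of 1 kg.

No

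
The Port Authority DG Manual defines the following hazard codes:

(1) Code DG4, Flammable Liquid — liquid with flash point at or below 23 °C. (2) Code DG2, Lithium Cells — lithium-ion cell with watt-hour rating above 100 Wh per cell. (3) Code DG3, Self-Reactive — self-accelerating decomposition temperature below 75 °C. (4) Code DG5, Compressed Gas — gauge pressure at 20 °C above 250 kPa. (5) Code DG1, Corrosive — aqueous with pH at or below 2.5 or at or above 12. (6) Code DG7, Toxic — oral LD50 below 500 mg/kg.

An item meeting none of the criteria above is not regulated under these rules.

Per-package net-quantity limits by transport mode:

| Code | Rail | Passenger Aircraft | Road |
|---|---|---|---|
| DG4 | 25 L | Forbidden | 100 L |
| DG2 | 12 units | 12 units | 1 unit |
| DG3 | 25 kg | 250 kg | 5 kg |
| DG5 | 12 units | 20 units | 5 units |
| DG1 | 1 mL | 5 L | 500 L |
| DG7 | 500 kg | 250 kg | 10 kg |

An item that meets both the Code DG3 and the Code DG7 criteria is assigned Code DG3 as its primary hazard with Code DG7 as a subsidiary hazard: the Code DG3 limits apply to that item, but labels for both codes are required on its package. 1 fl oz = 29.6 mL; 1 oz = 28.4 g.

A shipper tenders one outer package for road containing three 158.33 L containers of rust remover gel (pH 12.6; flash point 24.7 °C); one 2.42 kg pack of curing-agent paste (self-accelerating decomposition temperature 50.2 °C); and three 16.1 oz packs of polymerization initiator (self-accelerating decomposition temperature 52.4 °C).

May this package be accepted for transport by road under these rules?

Yes

The rust remover gel has pH 12.6, which is ≥ 12, so it is Code DG1 (Corrosive).
The curing-agent paste has self-accelerating decomposition temperature 50.2 °C, which is < 75 °C, so it is Code DG3 (Self-Reactive).
Self-accelerating decomposition temperature 52.4 °C meets the Code DG3 criterion (Self-Reactive), so the polymerization initiator is Code DG3.
Code DG1 quantity: three 158.33 L containers = 474.99 L.
474.99 L is within the road limit of 500 L for Code DG1.
Code DG3 net quantity: 2.42 kg + (three 16.1 oz packs = 1371.72 g) = 3791.72 g.
That is within the Code DG3 road limit of 5 kg.
Every hazard code is within its road limit and no segregation rule is violated.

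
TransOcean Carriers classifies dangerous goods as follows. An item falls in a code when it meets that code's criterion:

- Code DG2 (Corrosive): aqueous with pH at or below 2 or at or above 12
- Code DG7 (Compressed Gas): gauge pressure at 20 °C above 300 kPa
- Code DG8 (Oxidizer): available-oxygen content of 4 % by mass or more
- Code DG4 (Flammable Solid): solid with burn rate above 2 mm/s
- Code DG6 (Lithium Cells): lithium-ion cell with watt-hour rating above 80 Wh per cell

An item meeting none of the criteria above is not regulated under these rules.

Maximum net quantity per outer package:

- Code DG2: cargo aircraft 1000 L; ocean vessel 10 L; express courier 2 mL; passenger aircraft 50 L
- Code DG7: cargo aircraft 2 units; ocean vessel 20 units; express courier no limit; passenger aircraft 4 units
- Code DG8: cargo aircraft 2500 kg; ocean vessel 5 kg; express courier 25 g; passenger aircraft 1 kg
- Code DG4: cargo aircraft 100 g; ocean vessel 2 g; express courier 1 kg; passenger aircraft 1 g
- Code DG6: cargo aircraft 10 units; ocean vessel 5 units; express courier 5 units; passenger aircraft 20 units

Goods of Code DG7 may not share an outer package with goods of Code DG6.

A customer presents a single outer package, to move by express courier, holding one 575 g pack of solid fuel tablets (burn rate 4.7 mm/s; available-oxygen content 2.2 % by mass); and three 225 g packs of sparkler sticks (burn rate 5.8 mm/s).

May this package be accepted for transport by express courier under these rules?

The solid fuel tablets have burn rate 4.7 mm/s, which is > 2 mm/s, so they are Code DG4 (Flammable Solid).
The sparkler sticks have burn rate 5.8 mm/s, which is > 2 mm/s, so they are Code DG4 (Flammable Solid).
Total Code DG4: 575 g + (three 225 g packs = 675 g) = 1.25 kg.
That exceeds the Code DG4 express courier limit of 1 kg.

No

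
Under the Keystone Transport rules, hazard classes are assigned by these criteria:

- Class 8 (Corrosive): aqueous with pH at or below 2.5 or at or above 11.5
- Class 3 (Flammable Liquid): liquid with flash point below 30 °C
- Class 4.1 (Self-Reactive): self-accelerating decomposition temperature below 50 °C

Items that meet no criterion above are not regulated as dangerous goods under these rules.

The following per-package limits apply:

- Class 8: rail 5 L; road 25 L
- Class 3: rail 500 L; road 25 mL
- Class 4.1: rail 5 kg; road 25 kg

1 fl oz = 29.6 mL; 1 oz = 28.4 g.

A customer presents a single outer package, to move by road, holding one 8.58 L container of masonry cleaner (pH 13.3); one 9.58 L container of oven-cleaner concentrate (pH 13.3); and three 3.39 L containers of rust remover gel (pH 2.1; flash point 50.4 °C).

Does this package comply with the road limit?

No

The masonry cleaner has pH 13.3, which is ≥ 11.5, so it is Class 8 (Corrosive).
Oven-cleaner concentrate: pH 13.3 ≥ 11.5 → Class 8 (Corrosive).
With pH 2.1 (≤ 2.5), the rust remover gel falls in Class 8.
Class 8 net quantity: 8.58 L + 9.58 L + (three 3.39 L containers = 10.17 L) = 28.33 L.
28.33 L exceeds the road limit of 25 L for Class 8.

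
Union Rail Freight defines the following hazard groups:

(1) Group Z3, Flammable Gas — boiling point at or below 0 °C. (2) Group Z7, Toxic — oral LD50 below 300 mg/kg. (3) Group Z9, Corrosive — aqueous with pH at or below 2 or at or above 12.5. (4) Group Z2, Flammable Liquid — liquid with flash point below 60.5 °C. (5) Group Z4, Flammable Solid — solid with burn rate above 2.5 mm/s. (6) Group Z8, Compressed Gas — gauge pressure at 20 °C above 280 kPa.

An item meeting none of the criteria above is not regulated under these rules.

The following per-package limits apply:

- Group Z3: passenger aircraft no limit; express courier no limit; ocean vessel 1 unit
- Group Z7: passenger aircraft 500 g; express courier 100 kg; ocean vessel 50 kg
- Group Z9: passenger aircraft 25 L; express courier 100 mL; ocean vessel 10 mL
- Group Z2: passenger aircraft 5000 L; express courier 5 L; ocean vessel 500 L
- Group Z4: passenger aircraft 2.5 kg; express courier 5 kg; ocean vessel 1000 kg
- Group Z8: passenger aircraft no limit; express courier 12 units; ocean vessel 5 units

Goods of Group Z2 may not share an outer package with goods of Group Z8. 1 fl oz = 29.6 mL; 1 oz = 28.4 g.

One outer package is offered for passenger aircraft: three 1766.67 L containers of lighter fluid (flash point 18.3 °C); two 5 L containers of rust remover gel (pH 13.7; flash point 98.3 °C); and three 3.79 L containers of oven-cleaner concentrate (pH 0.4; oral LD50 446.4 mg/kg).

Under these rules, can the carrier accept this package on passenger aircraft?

Flash point 18.3 °C meets the Group Z2 criterion (Flammable Liquid), so the lighter fluid is Group Z2.
The rust remover gel has pH 13.7, which is ≥ 12.5, so it is Group Z9 (Corrosive).
Oven-cleaner concentrate: pH 0.4 ≤ 2 → Group Z9 (Corrosive).
Group Z9 net quantity: (two 5 L containers = 10 L) + (three 3.79 L containers = 11.37 L) = 21.37 L.
21.37 L is within the passenger aircraft limit of 25 L for Group Z9.
Group Z2 quantity: three 1766.67 L containers = 5300.01 L.
That exceeds the Group Z2 passenger aircraft limit of 5000 L.
The segregation rule (Group Z2 with Group Z8) does not apply to Group Z9 with Group Z2.

No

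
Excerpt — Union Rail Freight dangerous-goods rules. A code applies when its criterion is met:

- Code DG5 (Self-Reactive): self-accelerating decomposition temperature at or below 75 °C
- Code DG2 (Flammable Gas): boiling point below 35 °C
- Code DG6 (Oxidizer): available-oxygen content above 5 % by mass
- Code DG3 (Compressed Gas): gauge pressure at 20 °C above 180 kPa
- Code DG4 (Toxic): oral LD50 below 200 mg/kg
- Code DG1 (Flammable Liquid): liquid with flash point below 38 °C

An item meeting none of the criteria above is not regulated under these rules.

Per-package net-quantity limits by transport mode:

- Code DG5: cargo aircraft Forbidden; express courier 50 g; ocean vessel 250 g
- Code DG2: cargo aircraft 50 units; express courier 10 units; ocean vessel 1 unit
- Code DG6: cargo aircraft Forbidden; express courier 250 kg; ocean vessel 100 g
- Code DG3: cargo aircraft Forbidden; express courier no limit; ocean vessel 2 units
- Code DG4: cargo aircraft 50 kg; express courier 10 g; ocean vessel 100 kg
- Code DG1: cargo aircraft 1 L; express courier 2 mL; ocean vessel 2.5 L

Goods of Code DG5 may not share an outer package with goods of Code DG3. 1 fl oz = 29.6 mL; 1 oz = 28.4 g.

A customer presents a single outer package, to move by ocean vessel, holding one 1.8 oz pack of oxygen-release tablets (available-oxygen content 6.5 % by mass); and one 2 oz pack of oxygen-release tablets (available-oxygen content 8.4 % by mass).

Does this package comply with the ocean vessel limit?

With available-oxygen content 6.5 % by mass (> 5 % by mass), the oxygen-release tablets fall in Code DG6.
Available-oxygen content 8.4 % by mass meets the Code DG6 criterion (Oxidizer), so the oxygen-release tablets are Code DG6.
Code DG6 net quantity: (one 1.8 oz pack = 51.12 g) + (one 2 oz pack = 56.8 g) = 107.92 g.
That exceeds the Code DG6 ocean vessel limit of 100 g.

No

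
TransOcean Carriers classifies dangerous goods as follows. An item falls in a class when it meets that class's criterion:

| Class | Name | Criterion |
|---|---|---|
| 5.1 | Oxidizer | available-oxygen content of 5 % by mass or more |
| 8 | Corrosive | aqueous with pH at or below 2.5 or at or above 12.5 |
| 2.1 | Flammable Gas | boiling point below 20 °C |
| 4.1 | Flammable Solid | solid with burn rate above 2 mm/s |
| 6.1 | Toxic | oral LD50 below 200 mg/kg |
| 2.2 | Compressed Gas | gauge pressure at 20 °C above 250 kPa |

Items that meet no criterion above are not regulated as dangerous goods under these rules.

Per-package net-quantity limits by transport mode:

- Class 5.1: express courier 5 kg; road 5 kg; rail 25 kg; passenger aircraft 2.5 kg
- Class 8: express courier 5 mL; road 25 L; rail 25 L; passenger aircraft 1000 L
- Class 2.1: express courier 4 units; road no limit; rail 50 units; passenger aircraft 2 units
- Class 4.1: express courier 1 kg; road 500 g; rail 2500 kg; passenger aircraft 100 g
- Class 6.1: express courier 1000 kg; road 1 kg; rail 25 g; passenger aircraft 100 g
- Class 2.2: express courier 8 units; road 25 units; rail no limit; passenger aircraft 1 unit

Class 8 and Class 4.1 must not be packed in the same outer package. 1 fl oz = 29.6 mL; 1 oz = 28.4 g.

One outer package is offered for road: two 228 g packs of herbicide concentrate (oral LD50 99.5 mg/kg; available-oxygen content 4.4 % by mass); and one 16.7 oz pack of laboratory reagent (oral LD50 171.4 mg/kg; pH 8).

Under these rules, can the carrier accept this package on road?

Yes

The herbicide concentrate has oral LD50 99.5 mg/kg, which is < 200 mg/kg, so it is Class 6.1 (Toxic).
With oral LD50 171.4 mg/kg (< 200 mg/kg), the laboratory reagent falls in Class 6.1.
Class 6.1 net quantity: (two 228 g packs = 456 g) + (one 16.7 oz pack = 474.28 g) = 930.28 g.
930.28 g is within the road limit of 1 kg for Class 6.1.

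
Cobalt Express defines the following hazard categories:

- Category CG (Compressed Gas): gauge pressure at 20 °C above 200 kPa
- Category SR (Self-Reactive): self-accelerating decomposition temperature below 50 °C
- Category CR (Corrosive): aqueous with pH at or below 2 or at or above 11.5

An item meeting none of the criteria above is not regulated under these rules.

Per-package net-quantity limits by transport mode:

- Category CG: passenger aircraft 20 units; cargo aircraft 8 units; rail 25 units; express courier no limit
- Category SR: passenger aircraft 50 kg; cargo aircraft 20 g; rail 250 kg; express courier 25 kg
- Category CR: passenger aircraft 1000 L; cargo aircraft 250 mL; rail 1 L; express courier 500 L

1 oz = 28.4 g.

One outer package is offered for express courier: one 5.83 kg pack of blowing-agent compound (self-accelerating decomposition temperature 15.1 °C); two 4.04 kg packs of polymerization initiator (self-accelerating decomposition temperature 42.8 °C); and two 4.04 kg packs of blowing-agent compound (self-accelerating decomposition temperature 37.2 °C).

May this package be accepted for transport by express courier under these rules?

The blowing-agent compound has self-accelerating decomposition temperature 15.1 °C, which is < 50 °C, so it is Category SR (Self-Reactive).
The polymerization initiator has self-accelerating decomposition temperature 42.8 °C, which is < 50 °C, so it is Category SR (Self-Reactive).
Blowing-agent compound: self-accelerating decomposition temperature 37.2 °C < 50 °C → Category SR (Self-Reactive).
Total Category SR: 5.83 kg + (two 4.04 kg packs = 8.08 kg) + (two 4.04 kg packs = 8.08 kg) = 21.99 kg.
That is within the Category SR express courier limit of 25 kg.

Yes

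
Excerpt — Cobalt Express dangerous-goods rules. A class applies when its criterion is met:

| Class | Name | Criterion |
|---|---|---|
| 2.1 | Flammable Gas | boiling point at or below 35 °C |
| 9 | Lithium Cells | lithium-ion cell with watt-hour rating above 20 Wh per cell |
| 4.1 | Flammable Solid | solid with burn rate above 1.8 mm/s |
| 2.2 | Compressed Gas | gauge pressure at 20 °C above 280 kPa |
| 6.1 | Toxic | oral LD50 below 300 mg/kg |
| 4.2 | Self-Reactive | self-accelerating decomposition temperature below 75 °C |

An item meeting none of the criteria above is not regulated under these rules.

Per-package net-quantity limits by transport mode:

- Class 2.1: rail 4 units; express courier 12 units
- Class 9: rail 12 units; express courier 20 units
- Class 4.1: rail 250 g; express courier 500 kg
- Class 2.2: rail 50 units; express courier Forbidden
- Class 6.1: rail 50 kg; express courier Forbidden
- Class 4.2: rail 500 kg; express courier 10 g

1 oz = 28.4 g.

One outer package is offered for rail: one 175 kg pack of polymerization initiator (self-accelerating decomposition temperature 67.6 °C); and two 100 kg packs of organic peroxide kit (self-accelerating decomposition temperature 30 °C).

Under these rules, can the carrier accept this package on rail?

Yes

Polymerization initiator: self-accelerating decomposition temperature 67.6 °C < 75 °C → Class 4.2 (Self-Reactive).
Self-accelerating decomposition temperature 30 °C meets the Class 4.2 criterion (Self-Reactive), so the organic peroxide kit is Class 4.2.
Total Class 4.2: 175 kg + (two 100 kg packs = 200 kg) = 375 kg.
375 kg is within the rail limit of 500 kg for Class 4.2.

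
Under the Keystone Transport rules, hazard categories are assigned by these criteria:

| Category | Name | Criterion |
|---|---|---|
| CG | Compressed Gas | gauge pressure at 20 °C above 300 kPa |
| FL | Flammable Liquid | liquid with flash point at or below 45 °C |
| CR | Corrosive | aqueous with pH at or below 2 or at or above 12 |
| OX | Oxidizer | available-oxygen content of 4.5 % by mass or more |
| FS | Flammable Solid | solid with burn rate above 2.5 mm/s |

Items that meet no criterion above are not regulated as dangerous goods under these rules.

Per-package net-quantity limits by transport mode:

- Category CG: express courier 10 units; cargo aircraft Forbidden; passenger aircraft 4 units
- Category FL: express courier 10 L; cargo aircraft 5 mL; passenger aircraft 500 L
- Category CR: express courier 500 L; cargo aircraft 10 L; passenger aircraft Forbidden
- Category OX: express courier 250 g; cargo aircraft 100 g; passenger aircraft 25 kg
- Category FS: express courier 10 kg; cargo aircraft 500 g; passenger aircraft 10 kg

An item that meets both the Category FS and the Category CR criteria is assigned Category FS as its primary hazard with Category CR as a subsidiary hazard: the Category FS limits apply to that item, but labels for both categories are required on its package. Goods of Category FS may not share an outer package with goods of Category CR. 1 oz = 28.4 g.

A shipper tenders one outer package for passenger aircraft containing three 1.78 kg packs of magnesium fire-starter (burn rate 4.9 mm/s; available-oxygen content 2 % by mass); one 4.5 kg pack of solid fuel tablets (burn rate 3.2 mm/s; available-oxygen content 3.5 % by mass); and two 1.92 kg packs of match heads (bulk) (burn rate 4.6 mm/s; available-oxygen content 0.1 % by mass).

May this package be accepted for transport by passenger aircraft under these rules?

Burn rate 4.9 mm/s meets the Category FS criterion (Flammable Solid), so the magnesium fire-starter is Category FS.
The solid fuel tablets have burn rate 3.2 mm/s, which is > 2.5 mm/s, so they are Category FS (Flammable Solid).
With burn rate 4.6 mm/s (> 2.5 mm/s), the match heads (bulk) fall in Category FS.
Total Category FS: (three 1.78 kg packs = 5.34 kg) + 4.5 kg + (two 1.92 kg packs = 3.84 kg) = 13.68 kg.
13.68 kg exceeds the passenger aircraft limit of 10 kg for Category FS.

No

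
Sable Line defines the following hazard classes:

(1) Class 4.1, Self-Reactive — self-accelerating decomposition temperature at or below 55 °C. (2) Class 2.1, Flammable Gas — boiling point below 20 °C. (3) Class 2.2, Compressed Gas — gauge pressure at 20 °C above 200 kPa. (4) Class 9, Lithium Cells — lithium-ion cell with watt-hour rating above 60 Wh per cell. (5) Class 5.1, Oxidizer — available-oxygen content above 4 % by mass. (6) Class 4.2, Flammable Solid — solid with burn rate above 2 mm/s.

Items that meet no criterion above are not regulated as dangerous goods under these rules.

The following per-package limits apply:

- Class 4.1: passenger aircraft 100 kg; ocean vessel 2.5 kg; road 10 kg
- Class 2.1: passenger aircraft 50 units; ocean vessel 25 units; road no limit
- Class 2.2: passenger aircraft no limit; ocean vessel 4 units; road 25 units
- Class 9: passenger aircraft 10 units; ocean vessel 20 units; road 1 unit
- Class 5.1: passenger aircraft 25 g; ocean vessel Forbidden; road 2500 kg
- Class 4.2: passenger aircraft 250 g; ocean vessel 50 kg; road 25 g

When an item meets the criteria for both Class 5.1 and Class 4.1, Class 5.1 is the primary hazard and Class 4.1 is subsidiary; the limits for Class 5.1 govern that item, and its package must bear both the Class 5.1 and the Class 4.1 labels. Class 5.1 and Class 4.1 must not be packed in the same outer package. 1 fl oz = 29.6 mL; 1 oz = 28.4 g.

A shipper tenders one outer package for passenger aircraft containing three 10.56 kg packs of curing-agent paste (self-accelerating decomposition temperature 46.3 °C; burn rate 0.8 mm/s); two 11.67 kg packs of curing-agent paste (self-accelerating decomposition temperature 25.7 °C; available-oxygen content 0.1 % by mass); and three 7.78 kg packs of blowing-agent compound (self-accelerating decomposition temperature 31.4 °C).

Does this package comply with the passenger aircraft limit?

Self-accelerating decomposition temperature 46.3 °C meets the Class 4.1 criterion (Self-Reactive), so the curing-agent paste is Class 4.1.
Curing-agent paste: self-accelerating decomposition temperature 25.7 °C ≤ 55 °C → Class 4.1 (Self-Reactive).
Blowing-agent compound: self-accelerating decomposition temperature 31.4 °C ≤ 55 °C → Class 4.1 (Self-Reactive).
Class 4.1 net quantity: (three 10.56 kg packs = 31.68 kg) + (two 11.67 kg packs = 23.34 kg) + (three 7.78 kg packs = 23.34 kg) = 78.36 kg.
78.36 kg ≤ 100 kg (passenger aircraft limit, Class 4.1) — within limit.

Yes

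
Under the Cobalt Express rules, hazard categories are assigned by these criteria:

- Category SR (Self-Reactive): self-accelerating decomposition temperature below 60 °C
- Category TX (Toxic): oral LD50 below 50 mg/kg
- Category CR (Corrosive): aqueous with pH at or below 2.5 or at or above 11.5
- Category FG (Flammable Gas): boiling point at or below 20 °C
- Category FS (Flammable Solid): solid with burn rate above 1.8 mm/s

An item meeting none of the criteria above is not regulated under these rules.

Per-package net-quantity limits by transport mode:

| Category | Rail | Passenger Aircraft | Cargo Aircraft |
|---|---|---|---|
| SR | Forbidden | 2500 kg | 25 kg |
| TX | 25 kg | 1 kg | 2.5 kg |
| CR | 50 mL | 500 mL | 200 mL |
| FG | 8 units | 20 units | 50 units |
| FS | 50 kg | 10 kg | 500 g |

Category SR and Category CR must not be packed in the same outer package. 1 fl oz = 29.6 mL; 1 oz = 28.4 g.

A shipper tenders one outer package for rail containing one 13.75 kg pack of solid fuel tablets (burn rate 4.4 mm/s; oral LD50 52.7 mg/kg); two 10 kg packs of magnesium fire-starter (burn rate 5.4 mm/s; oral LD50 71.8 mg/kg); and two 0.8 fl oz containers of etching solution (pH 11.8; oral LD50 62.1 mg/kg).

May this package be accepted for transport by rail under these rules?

With burn rate 4.4 mm/s (> 1.8 mm/s), the solid fuel tablets fall in Category FS.
Magnesium fire-starter: burn rate 5.4 mm/s > 1.8 mm/s → Category FS (Flammable Solid).
pH 11.8 meets the Category CR criterion (Corrosive), so the etching solution is Category CR.
Category CR quantity: two 0.8 fl oz containers = 47.36 mL.
That is within the Category CR rail limit of 50 mL.
Category FS net quantity: 13.75 kg + (two 10 kg packs = 20 kg) = 33.75 kg.
That is within the Category FS rail limit of 50 kg.
The segregation rule (Category SR with Category CR) does not apply to Category CR with Category FS.
Every hazard category is within its rail limit and no segregation rule is violated.

Yes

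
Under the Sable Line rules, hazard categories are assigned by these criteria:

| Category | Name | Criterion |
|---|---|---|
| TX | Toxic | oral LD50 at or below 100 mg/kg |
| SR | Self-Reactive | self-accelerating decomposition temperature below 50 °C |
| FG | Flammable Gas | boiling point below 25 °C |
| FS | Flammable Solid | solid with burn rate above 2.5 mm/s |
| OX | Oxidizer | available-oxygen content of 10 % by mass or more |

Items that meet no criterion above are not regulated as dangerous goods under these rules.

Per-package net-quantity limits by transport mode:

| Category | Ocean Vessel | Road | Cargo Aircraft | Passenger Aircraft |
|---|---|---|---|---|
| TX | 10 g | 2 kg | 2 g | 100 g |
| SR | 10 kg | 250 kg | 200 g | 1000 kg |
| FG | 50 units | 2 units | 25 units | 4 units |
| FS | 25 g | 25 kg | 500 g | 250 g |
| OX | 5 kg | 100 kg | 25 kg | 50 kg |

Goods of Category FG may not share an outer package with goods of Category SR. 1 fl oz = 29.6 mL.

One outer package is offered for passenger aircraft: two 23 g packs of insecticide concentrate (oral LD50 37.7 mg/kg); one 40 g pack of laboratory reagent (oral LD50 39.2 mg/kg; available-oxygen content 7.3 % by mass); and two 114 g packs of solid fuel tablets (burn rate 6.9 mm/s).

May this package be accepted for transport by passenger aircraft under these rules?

With oral LD50 37.7 mg/kg (≤ 100 mg/kg), the insecticide concentrate falls in Category TX.
Oral LD50 39.2 mg/kg meets the Category TX criterion (Toxic), so the laboratory reagent is Category TX.
Burn rate 6.9 mm/s meets the Category FS criterion (Flammable Solid), so the solid fuel tablets are Category FS.
Total Category TX: (two 23 g packs = 46 g) + 40 g = 86 g.
That is within the Category TX passenger aircraft limit of 100 g.
Category FS quantity: two 114 g packs = 228 g.
228 g ≤ 250 g (passenger aircraft limit, Category FS) — within limit.
The segregation rule (Category FG with Category SR) does not apply to Category TX with Category FS.
Every hazard category is within its passenger aircraft limit and no segregation rule is violated.

Yes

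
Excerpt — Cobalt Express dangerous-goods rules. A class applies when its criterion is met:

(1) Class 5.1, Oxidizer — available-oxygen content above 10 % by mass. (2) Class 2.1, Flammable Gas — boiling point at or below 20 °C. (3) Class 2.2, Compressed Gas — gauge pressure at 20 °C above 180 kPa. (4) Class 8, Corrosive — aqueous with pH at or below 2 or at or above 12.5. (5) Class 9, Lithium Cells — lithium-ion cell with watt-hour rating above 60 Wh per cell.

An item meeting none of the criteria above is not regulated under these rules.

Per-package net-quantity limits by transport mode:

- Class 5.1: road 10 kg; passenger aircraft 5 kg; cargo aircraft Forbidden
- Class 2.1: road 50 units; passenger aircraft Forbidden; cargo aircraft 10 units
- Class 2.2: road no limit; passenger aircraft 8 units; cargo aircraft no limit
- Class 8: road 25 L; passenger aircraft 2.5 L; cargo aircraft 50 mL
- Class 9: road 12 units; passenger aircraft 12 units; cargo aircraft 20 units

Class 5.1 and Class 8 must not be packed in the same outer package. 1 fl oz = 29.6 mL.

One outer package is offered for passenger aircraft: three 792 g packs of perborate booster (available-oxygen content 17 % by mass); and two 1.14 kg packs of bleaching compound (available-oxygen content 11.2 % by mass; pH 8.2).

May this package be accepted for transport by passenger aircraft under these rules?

The perborate booster has available-oxygen content 17 % by mass, which is > 10 % by mass, so it is Class 5.1 (Oxidizer).
Available-oxygen content 11.2 % by mass meets the Class 5.1 criterion (Oxidizer), so the bleaching compound is Class 5.1.
Total Class 5.1: (three 792 g packs = 2.376 kg) + (two 1.14 kg packs = 2.28 kg) = 4.656 kg.
That is within the Class 5.1 passenger aircraft limit of 5 kg.

Yes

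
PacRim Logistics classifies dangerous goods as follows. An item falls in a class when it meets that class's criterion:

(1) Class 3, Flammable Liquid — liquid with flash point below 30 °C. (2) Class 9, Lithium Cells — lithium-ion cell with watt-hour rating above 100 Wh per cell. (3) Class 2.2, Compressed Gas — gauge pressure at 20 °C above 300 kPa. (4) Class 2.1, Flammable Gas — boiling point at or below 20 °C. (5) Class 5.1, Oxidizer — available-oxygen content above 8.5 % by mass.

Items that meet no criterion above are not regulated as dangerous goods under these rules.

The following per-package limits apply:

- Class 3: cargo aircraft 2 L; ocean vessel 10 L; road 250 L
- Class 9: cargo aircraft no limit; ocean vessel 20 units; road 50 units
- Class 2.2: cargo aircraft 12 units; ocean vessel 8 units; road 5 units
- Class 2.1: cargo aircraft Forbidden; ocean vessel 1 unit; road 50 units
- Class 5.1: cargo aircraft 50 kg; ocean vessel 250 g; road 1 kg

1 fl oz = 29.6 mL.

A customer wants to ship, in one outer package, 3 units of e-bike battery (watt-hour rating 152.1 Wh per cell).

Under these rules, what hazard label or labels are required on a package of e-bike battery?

Class 9

Watt-hour rating 152.1 Wh per cell meets the Class 9 criterion (Lithium Cells), so the e-bike battery is Class 9.
Only the Class 9 label is required.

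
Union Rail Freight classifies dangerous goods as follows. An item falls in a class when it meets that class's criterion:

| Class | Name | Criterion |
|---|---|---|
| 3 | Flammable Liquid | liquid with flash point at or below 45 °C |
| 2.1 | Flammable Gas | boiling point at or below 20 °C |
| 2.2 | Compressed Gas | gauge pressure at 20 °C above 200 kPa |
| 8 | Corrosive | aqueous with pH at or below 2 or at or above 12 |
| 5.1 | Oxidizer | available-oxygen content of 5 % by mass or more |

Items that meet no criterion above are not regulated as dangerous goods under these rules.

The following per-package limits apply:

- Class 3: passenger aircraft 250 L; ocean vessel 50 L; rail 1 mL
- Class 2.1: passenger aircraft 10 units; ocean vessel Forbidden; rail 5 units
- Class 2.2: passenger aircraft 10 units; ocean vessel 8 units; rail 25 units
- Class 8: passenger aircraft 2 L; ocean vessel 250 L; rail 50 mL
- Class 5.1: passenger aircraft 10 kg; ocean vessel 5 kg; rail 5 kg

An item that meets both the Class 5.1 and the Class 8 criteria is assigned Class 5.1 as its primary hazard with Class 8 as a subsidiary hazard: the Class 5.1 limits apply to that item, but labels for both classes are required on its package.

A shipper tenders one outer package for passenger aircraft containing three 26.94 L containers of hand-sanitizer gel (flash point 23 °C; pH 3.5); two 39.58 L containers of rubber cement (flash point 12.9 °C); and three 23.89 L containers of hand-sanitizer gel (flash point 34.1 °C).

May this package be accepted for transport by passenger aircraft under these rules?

Yes

Hand-sanitizer gel: flash point 23 °C ≤ 45 °C → Class 3 (Flammable Liquid).
Rubber cement: flash point 12.9 °C ≤ 45 °C → Class 3 (Flammable Liquid).
Flash point 34.1 °C meets the Class 3 criterion (Flammable Liquid), so the hand-sanitizer gel is Class 3.
Total Class 3: (three 26.94 L containers = 80.82 L) + (two 39.58 L containers = 79.16 L) + (three 23.89 L containers = 71.67 L) = 231.65 L.
That is within the Class 3 passenger aircraft limit of 250 L.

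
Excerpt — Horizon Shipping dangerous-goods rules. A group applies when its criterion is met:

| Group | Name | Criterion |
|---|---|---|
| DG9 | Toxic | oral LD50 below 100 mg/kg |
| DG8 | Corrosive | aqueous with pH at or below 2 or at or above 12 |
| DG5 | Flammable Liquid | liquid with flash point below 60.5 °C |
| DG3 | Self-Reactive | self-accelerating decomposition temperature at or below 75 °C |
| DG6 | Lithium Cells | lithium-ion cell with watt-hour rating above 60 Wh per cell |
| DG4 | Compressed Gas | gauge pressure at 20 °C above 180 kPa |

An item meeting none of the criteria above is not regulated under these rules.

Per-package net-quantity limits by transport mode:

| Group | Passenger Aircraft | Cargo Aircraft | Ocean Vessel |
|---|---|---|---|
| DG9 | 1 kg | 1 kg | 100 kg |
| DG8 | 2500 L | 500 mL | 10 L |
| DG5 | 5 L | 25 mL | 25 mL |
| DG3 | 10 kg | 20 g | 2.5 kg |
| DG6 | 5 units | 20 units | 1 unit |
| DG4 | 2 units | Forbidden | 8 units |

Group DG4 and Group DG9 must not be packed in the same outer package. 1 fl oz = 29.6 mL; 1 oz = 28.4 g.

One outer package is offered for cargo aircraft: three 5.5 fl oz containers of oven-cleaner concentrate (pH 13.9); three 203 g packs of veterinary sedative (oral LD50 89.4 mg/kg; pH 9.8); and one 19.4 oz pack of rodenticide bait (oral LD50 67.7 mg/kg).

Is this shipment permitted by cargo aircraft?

The oven-cleaner concentrate has pH 13.9, which is ≥ 12, so it is Group DG8 (Corrosive).
Oral LD50 89.4 mg/kg meets the Group DG9 criterion (Toxic), so the veterinary sedative is Group DG9.
Rodenticide bait: oral LD50 67.7 mg/kg < 100 mg/kg → Group DG9 (Toxic).
Group DG9 net quantity: (three 203 g packs = 609 g) + (one 19.4 oz pack = 550.96 g) = 1159.96 g.
1159.96 g > 1 kg (cargo aircraft limit, Group DG9) — over the limit.
Group DG8 quantity: three 5.5 fl oz containers = 488.4 mL.
488.4 mL is within the cargo aircraft limit of 500 mL for Group DG8.
The segregation rule (Group DG4 with Group DG9) does not apply to Group DG9 with Group DG8.

No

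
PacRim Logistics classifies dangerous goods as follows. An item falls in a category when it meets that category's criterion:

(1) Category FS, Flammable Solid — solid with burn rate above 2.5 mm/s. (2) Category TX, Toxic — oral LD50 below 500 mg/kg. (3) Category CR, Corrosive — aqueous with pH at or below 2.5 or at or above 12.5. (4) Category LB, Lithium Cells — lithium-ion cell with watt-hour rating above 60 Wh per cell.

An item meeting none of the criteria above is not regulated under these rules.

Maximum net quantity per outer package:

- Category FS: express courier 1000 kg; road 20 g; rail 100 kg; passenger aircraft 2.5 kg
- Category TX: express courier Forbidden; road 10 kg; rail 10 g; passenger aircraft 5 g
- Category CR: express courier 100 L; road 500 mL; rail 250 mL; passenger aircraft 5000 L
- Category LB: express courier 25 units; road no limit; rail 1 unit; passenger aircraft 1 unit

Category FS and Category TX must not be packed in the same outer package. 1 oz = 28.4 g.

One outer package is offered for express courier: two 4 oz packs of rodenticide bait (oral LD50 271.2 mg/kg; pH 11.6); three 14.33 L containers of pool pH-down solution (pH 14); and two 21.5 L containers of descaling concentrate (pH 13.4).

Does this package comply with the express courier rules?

The rodenticide bait has oral LD50 271.2 mg/kg, which is < 500 mg/kg, so it is Category TX (Toxic).
Pool pH-down solution: pH 14 ≥ 12.5 → Category CR (Corrosive).
pH 13.4 meets the Category CR criterion (Corrosive), so the descaling concentrate is Category CR.
Category CR net quantity: (three 14.33 L containers = 42.99 L) + (two 21.5 L containers = 43 L) = 85.99 L.
That is within the Category CR express courier limit of 100 L.
Category TX quantity: two 4 oz packs = 227.2 g.
Category TX is Forbidden by express courier.
The segregation rule (Category FS with Category TX) does not apply to Category CR with Category TX.

No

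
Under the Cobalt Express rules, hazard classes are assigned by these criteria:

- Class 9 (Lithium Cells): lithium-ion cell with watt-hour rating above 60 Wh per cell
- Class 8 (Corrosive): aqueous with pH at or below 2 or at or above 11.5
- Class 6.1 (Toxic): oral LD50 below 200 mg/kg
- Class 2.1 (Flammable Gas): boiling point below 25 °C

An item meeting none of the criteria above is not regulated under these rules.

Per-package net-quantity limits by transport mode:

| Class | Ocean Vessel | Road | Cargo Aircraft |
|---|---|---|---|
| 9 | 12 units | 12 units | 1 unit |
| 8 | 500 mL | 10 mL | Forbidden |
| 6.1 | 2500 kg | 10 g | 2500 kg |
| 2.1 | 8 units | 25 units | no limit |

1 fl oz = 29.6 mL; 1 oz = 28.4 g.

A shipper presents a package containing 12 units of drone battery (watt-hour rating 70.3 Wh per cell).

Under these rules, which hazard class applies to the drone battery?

Class 9

Watt-hour rating 70.3 Wh per cell meets the Class 9 criterion (Lithium Cells), so the drone battery is Class 9.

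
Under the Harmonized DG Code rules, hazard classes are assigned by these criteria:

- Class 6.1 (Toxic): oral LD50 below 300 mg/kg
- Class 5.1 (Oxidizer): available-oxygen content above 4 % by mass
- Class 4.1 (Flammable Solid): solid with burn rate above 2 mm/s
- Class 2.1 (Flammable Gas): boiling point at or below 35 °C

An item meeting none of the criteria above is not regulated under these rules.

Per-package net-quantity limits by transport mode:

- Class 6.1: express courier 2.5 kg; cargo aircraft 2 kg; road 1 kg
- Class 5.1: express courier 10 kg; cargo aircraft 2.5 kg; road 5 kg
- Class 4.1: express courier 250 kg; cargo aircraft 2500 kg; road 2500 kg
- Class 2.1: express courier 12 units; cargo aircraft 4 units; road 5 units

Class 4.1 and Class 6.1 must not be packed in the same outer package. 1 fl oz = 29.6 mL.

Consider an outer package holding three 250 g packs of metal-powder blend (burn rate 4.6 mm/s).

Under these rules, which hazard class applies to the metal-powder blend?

Class 4.1

Metal-powder blend: burn rate 4.6 mm/s > 2 mm/s → Class 4.1 (Flammable Solid).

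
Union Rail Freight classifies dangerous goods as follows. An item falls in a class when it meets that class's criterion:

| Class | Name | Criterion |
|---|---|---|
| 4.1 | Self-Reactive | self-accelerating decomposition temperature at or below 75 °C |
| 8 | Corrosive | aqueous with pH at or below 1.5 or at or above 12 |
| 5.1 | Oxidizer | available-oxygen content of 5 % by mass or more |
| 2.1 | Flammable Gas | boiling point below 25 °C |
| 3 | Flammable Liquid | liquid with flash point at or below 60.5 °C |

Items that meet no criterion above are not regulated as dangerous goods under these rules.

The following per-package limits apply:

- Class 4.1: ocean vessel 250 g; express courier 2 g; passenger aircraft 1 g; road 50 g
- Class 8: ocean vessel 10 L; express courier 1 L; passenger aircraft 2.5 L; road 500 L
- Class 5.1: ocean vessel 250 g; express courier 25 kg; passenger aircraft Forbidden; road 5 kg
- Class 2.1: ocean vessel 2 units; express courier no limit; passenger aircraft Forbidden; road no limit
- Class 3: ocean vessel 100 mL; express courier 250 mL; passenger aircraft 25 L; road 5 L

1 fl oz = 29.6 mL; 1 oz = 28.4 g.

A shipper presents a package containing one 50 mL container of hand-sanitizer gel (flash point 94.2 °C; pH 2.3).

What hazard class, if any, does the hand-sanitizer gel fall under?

pH 2.3 is between 1.5 and 12, so Class 8 does not apply.
flash point 94.2 °C is not below 60.5 °C, so Class 3 does not apply.
No criterion is met, so the item is not regulated.

Not regulated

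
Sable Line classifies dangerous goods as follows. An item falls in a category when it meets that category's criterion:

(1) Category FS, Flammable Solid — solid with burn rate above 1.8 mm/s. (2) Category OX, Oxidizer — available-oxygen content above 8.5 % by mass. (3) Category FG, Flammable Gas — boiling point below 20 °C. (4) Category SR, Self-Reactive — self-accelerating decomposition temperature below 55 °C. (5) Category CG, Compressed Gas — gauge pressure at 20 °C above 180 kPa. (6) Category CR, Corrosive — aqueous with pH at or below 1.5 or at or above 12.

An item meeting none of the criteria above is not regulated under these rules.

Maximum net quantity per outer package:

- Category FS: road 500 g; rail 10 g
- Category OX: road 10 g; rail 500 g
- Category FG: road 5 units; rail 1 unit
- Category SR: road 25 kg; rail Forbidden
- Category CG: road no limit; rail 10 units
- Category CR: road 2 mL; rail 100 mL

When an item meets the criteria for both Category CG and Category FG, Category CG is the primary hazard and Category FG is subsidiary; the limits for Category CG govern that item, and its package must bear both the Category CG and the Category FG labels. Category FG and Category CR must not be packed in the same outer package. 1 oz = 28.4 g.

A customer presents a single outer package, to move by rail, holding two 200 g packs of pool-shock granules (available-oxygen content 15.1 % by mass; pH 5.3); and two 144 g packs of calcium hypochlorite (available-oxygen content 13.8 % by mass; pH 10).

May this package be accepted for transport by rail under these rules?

Pool-shock granules: available-oxygen content 15.1 % by mass > 8.5 % by mass → Category OX (Oxidizer).
With available-oxygen content 13.8 % by mass (> 8.5 % by mass), the calcium hypochlorite falls in Category OX.
Total Category OX: (two 200 g packs = 400 g) + (two 144 g packs = 288 g) = 688 g.
That exceeds the Category OX rail limit of 500 g.

No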